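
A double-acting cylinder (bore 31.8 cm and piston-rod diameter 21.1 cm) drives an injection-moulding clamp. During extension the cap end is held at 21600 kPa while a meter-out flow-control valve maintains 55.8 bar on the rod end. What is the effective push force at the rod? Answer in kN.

Cap-side area A_cap = π/4 × (31.8 cm)² = 794.2 cm^2
Rod-side annular area A_ann = π/4 × (31.8² − 21.1²) = 444.6 cm^2
Net thrust = P_cap·A_cap − P_rod·A_ann = 1716 kN − 248.1 kN

F ≈ 1470 kN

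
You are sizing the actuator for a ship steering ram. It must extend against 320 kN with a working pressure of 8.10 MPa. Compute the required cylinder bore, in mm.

D ≈ 224 mm

Extension force acts on the full piston face: F = P × (π/4)D².
D = √(4F / (πP)) = √(4 × 320 kN / (π × 8.10 MPa))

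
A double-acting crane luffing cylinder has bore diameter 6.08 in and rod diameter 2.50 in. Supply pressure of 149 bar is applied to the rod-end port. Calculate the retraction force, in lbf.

Rod-side annular area A_ann = π/4 × (6.08² − 2.50²) = 24.12 in^2
On retraction the pressure acts on the annular area (bore minus rod).
F = P × A_ann

F ≈ 52100 lbf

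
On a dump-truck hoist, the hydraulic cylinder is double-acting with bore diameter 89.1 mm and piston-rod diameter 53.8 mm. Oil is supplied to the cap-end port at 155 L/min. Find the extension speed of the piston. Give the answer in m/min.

Cap-side area A_cap = π/4 × (89.1 mm)² = 6235 mm^2
v = Q / A

v ≈ 24.9 m/min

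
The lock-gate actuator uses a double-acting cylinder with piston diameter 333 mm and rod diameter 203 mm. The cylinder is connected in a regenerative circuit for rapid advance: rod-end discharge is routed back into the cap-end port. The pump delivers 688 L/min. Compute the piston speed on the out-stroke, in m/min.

In regeneration the rod-end outflow joins the pump flow into the cap end, so the net volume the pump must supply per unit advance equals the rod cross-section area.
Rod cross-section A_rod = π/4 × (203 mm)² = 32370 mm^2
v = Q_pump / A_rod

v ≈ 21.3 m/min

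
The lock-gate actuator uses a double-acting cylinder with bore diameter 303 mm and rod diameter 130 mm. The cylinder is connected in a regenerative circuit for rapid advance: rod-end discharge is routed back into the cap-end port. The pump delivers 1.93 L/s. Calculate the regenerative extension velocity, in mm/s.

v ≈ 145 mm/s

In regeneration the rod-end outflow joins the pump flow into the cap end, so the net volume the pump must supply per unit advance equals the rod cross-section area.
Rod cross-section A_rod = π/4 × (130 mm)² = 13270 mm^2
v = Q_pump / A_rod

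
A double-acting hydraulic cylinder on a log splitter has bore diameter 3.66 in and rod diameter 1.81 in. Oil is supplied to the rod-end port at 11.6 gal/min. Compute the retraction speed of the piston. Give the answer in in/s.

Rod-side annular area A_ann = π/4 × (3.66² − 1.81²) = 7.948 in^2
Flow into the rod-end port fills the annular volume.
v = Q / A

v ≈ 5.62 in/s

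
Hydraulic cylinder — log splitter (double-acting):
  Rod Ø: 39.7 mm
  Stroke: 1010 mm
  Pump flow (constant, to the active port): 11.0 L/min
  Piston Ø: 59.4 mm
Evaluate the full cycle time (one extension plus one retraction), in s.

Cap-side area A_cap = π/4 × (59.4 mm)² = 2771 mm^2
Rod-side annular area A_ann = π/4 × (59.4² − 39.7²) = 1533 mm^2
t_ext = A_cap·L/Q = 15.27 s
t_ret = A_ann·L/Q = 8.447 s
t_cycle = t_ext + t_ret

t ≈ 23.7 s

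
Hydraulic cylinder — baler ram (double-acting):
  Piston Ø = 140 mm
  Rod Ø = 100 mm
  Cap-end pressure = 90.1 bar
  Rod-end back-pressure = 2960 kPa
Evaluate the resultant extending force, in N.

F ≈ 1.16e5 N

Cap-side area A_cap = π/4 × (140 mm)² = 15390 mm^2
Rod-side annular area A_ann = π/4 × (140² − 100²) = 7540 mm^2
Net thrust = P_cap·A_cap − P_rod·A_ann = 1.387e5 N − 22320 N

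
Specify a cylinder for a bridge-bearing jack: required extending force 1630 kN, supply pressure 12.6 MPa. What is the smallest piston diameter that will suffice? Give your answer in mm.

Extension force acts on the full piston face: F = P × (π/4)D².
D = √(4F / (πP)) = √(4 × 1630 kN / (π × 12.6 MPa))

D ≈ 406 mm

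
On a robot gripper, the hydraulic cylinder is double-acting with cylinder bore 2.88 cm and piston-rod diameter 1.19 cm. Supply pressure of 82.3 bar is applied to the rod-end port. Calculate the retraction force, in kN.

F ≈ 4.45 kN

Rod-side annular area A_ann = π/4 × (2.88² − 1.19²) = 5.402 cm^2
On retraction the pressure acts on the annular area (bore minus rod).
F = P × A_ann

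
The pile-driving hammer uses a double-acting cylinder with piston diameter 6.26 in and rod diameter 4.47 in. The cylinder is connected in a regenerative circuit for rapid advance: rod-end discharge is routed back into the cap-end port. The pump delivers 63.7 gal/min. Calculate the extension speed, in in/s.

v ≈ 15.6 in/s

In regeneration the rod-end outflow joins the pump flow into the cap end, so the net volume the pump must supply per unit advance equals the rod cross-section area.
Rod cross-section A_rod = π/4 × (4.47 in)² = 15.69 in^2
v = Q_pump / A_rod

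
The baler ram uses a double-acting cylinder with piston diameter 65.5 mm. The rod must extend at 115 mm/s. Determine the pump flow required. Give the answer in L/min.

Q ≈ 23.2 L/min

Cap-side area A_cap = π/4 × (65.5 mm)² = 3370 mm^2
Q = A × v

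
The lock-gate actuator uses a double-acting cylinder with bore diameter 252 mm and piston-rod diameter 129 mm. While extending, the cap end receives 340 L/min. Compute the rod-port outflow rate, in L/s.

Q_out ≈ 4.18 L/s

Cap-side area A_cap = π/4 × (252 mm)² = 49880 mm^2
Rod-side annular area A_ann = π/4 × (252² − 129²) = 36810 mm^2
Piston speed v = Q_in/A_cap; rod-end outflow Q_out = v × A_ann = Q_in × A_ann/A_cap.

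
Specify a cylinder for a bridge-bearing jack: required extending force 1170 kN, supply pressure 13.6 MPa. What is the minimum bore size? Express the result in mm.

Extension force acts on the full piston face: F = P × (π/4)D².
D = √(4F / (πP)) = √(4 × 1170 kN / (π × 13.6 MPa))

D ≈ 331 mm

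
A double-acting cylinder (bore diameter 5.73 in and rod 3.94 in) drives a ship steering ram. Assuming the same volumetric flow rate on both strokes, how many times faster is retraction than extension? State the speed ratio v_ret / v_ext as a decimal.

Cap-side area A_cap = π/4 × (5.73 in)² = 25.79 in^2
Rod-side annular area A_ann = π/4 × (5.73² − 3.94²) = 13.59 in^2
For equal Q, v ∝ 1/A, so v_ret/v_ext = A_cap/A_ann.

v_ret/v_ext ≈ 1.90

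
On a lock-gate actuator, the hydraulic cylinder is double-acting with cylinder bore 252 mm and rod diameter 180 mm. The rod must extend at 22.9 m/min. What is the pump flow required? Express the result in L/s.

Cap-side area A_cap = π/4 × (252 mm)² = 49880 mm^2
Q = A × v

Q ≈ 19.0 L/s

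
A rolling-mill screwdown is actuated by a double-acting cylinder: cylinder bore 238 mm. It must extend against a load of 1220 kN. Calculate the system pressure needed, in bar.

Cap-side area A_cap = π/4 × (238 mm)² = 44490 mm^2
P = F / A = 1220 kN / A

P ≈ 274 bar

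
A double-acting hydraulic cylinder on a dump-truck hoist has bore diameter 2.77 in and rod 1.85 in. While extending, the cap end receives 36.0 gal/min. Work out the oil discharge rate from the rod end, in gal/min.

Q_out ≈ 19.9 gal/min

Cap-side area A_cap = π/4 × (2.77 in)² = 6.026 in^2
Rod-side annular area A_ann = π/4 × (2.77² − 1.85²) = 3.338 in^2
Piston speed v = Q_in/A_cap; rod-end outflow Q_out = v × A_ann = Q_in × A_ann/A_cap.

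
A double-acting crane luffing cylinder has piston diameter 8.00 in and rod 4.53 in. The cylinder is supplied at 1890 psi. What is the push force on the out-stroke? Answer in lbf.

F ≈ 95000 lbf

Cap-side area A_cap = π/4 × (8.00 in)² = 50.27 in^2
F = P × A_cap = 1890 psi × A_cap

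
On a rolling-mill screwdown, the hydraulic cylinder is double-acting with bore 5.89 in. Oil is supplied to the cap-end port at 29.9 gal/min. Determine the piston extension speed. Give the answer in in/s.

v ≈ 4.22 in/s

Cap-side area A_cap = π/4 × (5.89 in)² = 27.25 in^2
v = Q / A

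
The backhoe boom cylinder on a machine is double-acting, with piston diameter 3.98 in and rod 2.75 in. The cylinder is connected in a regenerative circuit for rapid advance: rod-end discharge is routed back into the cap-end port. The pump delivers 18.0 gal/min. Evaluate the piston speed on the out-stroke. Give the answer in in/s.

In regeneration the rod-end outflow joins the pump flow into the cap end, so the net volume the pump must supply per unit advance equals the rod cross-section area.
Rod cross-section A_rod = π/4 × (2.75 in)² = 5.940 in^2
v = Q_pump / A_rod

v ≈ 11.7 in/s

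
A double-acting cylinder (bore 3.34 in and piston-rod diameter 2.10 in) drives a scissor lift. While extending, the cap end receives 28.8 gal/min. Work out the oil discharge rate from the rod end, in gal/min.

Q_out ≈ 17.4 gal/min

Cap-side area A_cap = π/4 × (3.34 in)² = 8.762 in^2
Rod-side annular area A_ann = π/4 × (3.34² − 2.10²) = 5.298 in^2
Piston speed v = Q_in/A_cap; rod-end outflow Q_out = v × A_ann = Q_in × A_ann/A_cap.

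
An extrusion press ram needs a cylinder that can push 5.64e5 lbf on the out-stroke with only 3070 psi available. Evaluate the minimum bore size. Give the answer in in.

Extension force acts on the full piston face: F = P × (π/4)D².
D = √(4F / (πP)) = √(4 × 5.64e5 lbf / (π × 3070 psi))

D ≈ 15.3 in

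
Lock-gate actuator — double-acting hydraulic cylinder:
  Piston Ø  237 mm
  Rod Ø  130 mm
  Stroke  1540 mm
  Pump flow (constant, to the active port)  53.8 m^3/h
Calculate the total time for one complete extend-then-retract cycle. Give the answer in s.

Cap-side area A_cap = π/4 × (237 mm)² = 44120 mm^2
Rod-side annular area A_ann = π/4 × (237² − 130²) = 30840 mm^2
t_ext = A_cap·L/Q = 4.546 s
t_ret = A_ann·L/Q = 3.178 s
t_cycle = t_ext + t_ret

t ≈ 7.72 s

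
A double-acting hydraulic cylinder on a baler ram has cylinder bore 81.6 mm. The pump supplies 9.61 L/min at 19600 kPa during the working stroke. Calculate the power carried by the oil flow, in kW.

W ≈ 3.14 kW

Hydraulic power = P × Q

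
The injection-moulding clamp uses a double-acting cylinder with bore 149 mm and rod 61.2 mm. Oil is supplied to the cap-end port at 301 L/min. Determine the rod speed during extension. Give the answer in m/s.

Cap-side area A_cap = π/4 × (149 mm)² = 17440 mm^2
v = Q / A

v ≈ 0.288 m/s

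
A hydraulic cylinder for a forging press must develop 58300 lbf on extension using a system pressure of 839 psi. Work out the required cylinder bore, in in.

D ≈ 9.41 in

Extension force acts on the full piston face: F = P × (π/4)D².
D = √(4F / (πP)) = √(4 × 58300 lbf / (π × 839 psi))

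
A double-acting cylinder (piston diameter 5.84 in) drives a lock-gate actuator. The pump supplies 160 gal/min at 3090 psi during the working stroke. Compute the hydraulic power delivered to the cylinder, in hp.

Hydraulic power = P × Q

W ≈ 288 hp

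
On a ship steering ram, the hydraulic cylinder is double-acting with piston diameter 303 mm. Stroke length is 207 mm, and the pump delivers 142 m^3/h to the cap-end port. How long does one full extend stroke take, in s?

t ≈ 0.378 s

Cap-side area A_cap = π/4 × (303 mm)² = 72110 mm^2
Swept volume V = A × L; t = V / Q = A·L / Q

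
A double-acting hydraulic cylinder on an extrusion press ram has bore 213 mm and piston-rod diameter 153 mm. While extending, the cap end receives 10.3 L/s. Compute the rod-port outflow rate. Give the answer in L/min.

Q_out ≈ 299 L/min

Cap-side area A_cap = π/4 × (213 mm)² = 35630 mm^2
Rod-side annular area A_ann = π/4 × (213² − 153²) = 17250 mm^2
Piston speed v = Q_in/A_cap; rod-end outflow Q_out = v × A_ann = Q_in × A_ann/A_cap.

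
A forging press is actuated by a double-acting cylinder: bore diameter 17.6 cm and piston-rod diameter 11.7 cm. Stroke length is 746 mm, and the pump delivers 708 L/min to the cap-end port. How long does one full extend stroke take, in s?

t ≈ 1.54 s

Cap-side area A_cap = π/4 × (17.6 cm)² = 243.3 cm^2
Swept volume V = A × L; t = V / Q = A·L / Q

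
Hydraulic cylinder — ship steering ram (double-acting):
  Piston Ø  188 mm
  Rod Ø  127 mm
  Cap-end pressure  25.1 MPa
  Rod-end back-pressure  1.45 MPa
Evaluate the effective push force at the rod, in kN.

F ≈ 675 kN

Cap-side area A_cap = π/4 × (188 mm)² = 27760 mm^2
Rod-side annular area A_ann = π/4 × (188² − 127²) = 15090 mm^2
Net thrust = P_cap·A_cap − P_rod·A_ann = 696.8 kN − 21.88 kN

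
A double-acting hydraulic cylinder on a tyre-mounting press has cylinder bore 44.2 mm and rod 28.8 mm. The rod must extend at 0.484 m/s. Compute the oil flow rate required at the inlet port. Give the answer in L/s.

Q ≈ 0.743 L/s

Cap-side area A_cap = π/4 × (44.2 mm)² = 1534 mm^2
Q = A × v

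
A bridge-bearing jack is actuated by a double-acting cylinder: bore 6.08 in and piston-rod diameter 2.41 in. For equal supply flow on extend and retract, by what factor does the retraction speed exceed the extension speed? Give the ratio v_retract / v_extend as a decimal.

Cap-side area A_cap = π/4 × (6.08 in)² = 29.03 in^2
Rod-side annular area A_ann = π/4 × (6.08² − 2.41²) = 24.47 in^2
For equal Q, v ∝ 1/A, so v_ret/v_ext = A_cap/A_ann.

v_ret/v_ext ≈ 1.19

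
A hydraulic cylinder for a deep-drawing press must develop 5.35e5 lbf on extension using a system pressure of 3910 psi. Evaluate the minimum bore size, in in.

Extension force acts on the full piston face: F = P × (π/4)D².
D = √(4F / (πP)) = √(4 × 5.35e5 lbf / (π × 3910 psi))

D ≈ 13.2 in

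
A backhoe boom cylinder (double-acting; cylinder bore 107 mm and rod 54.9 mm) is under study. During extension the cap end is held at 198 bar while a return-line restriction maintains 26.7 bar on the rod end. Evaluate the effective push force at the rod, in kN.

Cap-side area A_cap = π/4 × (107 mm)² = 8992 mm^2
Rod-side annular area A_ann = π/4 × (107² − 54.9²) = 6625 mm^2
Net thrust = P_cap·A_cap − P_rod·A_ann = 178.0 kN − 17.69 kN

F ≈ 160 kN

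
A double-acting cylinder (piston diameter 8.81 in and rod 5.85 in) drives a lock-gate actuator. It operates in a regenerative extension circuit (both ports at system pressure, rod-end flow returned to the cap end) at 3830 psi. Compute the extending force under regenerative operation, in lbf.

F ≈ 1.03e5 lbf

With equal pressure on both faces, forces on the annular region cancel; the net push is pressure × rod cross-section.
Rod cross-section A_rod = π/4 × (5.85 in)² = 26.88 in^2
F = P × A_rod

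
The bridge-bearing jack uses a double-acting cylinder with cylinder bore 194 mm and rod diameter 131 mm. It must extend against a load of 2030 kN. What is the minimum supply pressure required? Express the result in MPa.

P ≈ 68.7 MPa

Cap-side area A_cap = π/4 × (194 mm)² = 29560 mm^2
P = F / A = 2030 kN / A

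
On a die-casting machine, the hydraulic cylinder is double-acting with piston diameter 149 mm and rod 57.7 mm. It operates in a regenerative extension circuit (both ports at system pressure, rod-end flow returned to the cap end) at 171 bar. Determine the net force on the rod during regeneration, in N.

With equal pressure on both faces, forces on the annular region cancel; the net push is pressure × rod cross-section.
Rod cross-section A_rod = π/4 × (57.7 mm)² = 2615 mm^2
F = P × A_rod

F ≈ 44700 N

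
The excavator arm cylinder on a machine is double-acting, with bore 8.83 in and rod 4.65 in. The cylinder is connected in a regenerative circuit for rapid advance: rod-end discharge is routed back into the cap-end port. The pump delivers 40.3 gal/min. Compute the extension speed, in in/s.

In regeneration the rod-end outflow joins the pump flow into the cap end, so the net volume the pump must supply per unit advance equals the rod cross-section area.
Rod cross-section A_rod = π/4 × (4.65 in)² = 16.98 in^2
v = Q_pump / A_rod

v ≈ 9.14 in/s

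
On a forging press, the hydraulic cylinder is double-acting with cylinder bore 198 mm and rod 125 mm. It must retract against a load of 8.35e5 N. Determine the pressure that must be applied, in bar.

P ≈ 451 bar

Rod-side annular area A_ann = π/4 × (198² − 125²) = 18520 mm^2
Retraction: pressure acts on the annular area.
P = F / A = 8.35e5 N / A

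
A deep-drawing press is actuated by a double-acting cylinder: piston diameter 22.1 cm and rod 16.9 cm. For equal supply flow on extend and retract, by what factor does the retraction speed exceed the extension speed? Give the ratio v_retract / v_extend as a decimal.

v_ret/v_ext ≈ 2.41

Cap-side area A_cap = π/4 × (22.1 cm)² = 383.6 cm^2
Rod-side annular area A_ann = π/4 × (22.1² − 16.9²) = 159.3 cm^2
For equal Q, v ∝ 1/A, so v_ret/v_ext = A_cap/A_ann.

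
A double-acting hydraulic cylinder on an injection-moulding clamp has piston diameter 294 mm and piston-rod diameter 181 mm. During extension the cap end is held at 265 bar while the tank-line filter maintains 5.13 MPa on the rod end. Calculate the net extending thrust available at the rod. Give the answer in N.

F ≈ 1.58e6 N

Cap-side area A_cap = π/4 × (294 mm)² = 67890 mm^2
Rod-side annular area A_ann = π/4 × (294² − 181²) = 42160 mm^2
Net thrust = P_cap·A_cap − P_rod·A_ann = 1.799e6 N − 2.163e5 N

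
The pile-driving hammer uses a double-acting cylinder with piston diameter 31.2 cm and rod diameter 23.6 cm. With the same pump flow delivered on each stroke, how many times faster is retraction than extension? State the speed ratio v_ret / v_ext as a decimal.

Cap-side area A_cap = π/4 × (31.2 cm)² = 764.5 cm^2
Rod-side annular area A_ann = π/4 × (31.2² − 23.6²) = 327.1 cm^2
For equal Q, v ∝ 1/A, so v_ret/v_ext = A_cap/A_ann.

v_ret/v_ext ≈ 2.34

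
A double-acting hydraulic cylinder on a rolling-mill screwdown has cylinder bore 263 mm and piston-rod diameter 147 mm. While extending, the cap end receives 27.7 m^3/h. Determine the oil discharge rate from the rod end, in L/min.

Cap-side area A_cap = π/4 × (263 mm)² = 54330 mm^2
Rod-side annular area A_ann = π/4 × (263² − 147²) = 37350 mm^2
Piston speed v = Q_in/A_cap; rod-end outflow Q_out = v × A_ann = Q_in × A_ann/A_cap.

Q_out ≈ 317 L/min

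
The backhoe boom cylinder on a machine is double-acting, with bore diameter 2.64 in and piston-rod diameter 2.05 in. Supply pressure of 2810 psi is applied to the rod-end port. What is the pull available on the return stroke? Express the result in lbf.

Rod-side annular area A_ann = π/4 × (2.64² − 2.05²) = 2.173 in^2
On retraction the pressure acts on the annular area (bore minus rod).
F = P × A_ann

F ≈ 6110 lbf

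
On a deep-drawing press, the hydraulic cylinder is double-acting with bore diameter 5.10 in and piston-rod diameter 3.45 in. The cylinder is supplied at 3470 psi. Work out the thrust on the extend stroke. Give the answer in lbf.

F ≈ 70900 lbf

Cap-side area A_cap = π/4 × (5.10 in)² = 20.43 in^2
F = P × A_cap = 3470 psi × A_cap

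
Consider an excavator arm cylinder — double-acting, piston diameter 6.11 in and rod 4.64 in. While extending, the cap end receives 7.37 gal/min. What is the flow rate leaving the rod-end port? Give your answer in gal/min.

Q_out ≈ 3.12 gal/min

Cap-side area A_cap = π/4 × (6.11 in)² = 29.32 in^2
Rod-side annular area A_ann = π/4 × (6.11² − 4.64²) = 12.41 in^2
Piston speed v = Q_in/A_cap; rod-end outflow Q_out = v × A_ann = Q_in × A_ann/A_cap.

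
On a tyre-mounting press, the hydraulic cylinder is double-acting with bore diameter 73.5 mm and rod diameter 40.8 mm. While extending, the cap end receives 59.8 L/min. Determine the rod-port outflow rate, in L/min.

Cap-side area A_cap = π/4 × (73.5 mm)² = 4243 mm^2
Rod-side annular area A_ann = π/4 × (73.5² − 40.8²) = 2936 mm^2
Piston speed v = Q_in/A_cap; rod-end outflow Q_out = v × A_ann = Q_in × A_ann/A_cap.

Q_out ≈ 41.4 L/min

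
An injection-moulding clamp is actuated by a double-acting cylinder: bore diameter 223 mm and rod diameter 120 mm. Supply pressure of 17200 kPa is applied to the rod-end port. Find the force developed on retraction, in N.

Rod-side annular area A_ann = π/4 × (223² − 120²) = 27750 mm^2
On retraction the pressure acts on the annular area (bore minus rod).
F = P × A_ann

F ≈ 4.77e5 N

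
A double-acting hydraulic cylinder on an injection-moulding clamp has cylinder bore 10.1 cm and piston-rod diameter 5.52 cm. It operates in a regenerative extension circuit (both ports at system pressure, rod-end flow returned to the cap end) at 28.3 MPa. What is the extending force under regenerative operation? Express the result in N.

With equal pressure on both faces, forces on the annular region cancel; the net push is pressure × rod cross-section.
Rod cross-section A_rod = π/4 × (5.52 cm)² = 23.93 cm^2
F = P × A_rod

F ≈ 67700 N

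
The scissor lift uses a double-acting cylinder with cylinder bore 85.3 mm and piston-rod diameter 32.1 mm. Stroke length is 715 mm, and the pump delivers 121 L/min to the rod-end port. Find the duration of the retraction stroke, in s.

t ≈ 1.74 s

Rod-side annular area A_ann = π/4 × (85.3² − 32.1²) = 4905 mm^2
Swept volume V = A × L; t = V / Q = A·L / Q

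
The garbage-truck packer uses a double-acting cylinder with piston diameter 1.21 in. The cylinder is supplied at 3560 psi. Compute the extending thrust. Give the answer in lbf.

F ≈ 4090 lbf

Cap-side area A_cap = π/4 × (1.21 in)² = 1.150 in^2
F = P × A_cap = 3560 psi × A_cap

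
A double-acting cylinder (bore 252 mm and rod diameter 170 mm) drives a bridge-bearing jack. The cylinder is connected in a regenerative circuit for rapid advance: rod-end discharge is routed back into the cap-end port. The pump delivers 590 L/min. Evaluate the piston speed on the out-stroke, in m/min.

In regeneration the rod-end outflow joins the pump flow into the cap end, so the net volume the pump must supply per unit advance equals the rod cross-section area.
Rod cross-section A_rod = π/4 × (170 mm)² = 22700 mm^2
v = Q_pump / A_rod

v ≈ 26.0 m/min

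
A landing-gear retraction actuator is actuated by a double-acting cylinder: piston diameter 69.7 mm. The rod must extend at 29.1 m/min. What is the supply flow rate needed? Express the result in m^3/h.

Q ≈ 6.66 m^3/h

Cap-side area A_cap = π/4 × (69.7 mm)² = 3816 mm^2
Q = A × v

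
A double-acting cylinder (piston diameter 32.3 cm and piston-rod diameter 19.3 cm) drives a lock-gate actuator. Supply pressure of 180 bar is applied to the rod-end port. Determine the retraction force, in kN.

Rod-side annular area A_ann = π/4 × (32.3² − 19.3²) = 526.8 cm^2
On retraction the pressure acts on the annular area (bore minus rod).
F = P × A_ann

F ≈ 948 kN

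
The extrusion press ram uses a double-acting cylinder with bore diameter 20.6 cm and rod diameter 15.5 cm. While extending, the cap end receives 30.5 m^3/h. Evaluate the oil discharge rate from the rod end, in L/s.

Q_out ≈ 3.68 L/s

Cap-side area A_cap = π/4 × (20.6 cm)² = 333.3 cm^2
Rod-side annular area A_ann = π/4 × (20.6² − 15.5²) = 144.6 cm^2
Piston speed v = Q_in/A_cap; rod-end outflow Q_out = v × A_ann = Q_in × A_ann/A_cap.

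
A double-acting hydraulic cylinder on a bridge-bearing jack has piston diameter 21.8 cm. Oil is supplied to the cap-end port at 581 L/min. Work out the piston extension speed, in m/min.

v ≈ 15.6 m/min

Cap-side area A_cap = π/4 × (21.8 cm)² = 373.3 cm^2
v = Q / A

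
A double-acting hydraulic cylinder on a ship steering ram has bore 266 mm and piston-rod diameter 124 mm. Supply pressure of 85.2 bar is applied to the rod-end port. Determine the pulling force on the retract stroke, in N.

F ≈ 3.71e5 N

Rod-side annular area A_ann = π/4 × (266² − 124²) = 43500 mm^2
On retraction the pressure acts on the annular area (bore minus rod).
F = P × A_ann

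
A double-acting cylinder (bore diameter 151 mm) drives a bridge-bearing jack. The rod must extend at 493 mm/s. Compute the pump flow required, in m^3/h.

Cap-side area A_cap = π/4 × (151 mm)² = 17910 mm^2
Q = A × v

Q ≈ 31.8 m^3/h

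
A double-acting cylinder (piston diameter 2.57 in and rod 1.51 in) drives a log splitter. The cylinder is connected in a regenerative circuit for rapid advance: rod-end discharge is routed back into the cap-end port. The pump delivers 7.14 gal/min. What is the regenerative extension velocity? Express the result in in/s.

In regeneration the rod-end outflow joins the pump flow into the cap end, so the net volume the pump must supply per unit advance equals the rod cross-section area.
Rod cross-section A_rod = π/4 × (1.51 in)² = 1.791 in^2
v = Q_pump / A_rod

v ≈ 15.4 in/s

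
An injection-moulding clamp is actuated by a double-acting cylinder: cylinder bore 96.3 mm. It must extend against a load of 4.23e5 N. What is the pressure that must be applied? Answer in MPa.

Cap-side area A_cap = π/4 × (96.3 mm)² = 7284 mm^2
P = F / A = 4.23e5 N / A

P ≈ 58.1 MPa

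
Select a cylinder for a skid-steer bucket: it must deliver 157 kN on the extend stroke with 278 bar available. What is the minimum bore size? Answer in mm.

Extension force acts on the full piston face: F = P × (π/4)D².
D = √(4F / (πP)) = √(4 × 157 kN / (π × 278 bar))

D ≈ 84.8 mm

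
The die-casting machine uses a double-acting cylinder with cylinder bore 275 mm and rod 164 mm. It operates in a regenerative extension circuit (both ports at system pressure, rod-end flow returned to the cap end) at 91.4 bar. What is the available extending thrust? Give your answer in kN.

With equal pressure on both faces, forces on the annular region cancel; the net push is pressure × rod cross-section.
Rod cross-section A_rod = π/4 × (164 mm)² = 21120 mm^2
F = P × A_rod

F ≈ 193 kN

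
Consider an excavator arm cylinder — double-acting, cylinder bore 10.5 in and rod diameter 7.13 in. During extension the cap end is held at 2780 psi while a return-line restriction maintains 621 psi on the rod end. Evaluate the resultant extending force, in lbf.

F ≈ 2.12e5 lbf

Cap-side area A_cap = π/4 × (10.5 in)² = 86.59 in^2
Rod-side annular area A_ann = π/4 × (10.5² − 7.13²) = 46.66 in^2
Net thrust = P_cap·A_cap − P_rod·A_ann = 2.407e5 lbf − 28980 lbf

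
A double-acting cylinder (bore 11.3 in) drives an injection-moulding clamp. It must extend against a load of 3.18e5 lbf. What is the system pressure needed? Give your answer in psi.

Cap-side area A_cap = π/4 × (11.3 in)² = 100.3 in^2
P = F / A = 3.18e5 lbf / A

P ≈ 3170 psi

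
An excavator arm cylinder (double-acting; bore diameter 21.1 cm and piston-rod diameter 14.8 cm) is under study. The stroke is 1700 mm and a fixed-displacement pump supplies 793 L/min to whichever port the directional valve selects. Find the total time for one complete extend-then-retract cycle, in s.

Cap-side area A_cap = π/4 × (21.1 cm)² = 349.7 cm^2
Rod-side annular area A_ann = π/4 × (21.1² − 14.8²) = 177.6 cm^2
t_ext = A_cap·L/Q = 4.498 s
t_ret = A_ann·L/Q = 2.285 s
t_cycle = t_ext + t_ret

t ≈ 6.78 s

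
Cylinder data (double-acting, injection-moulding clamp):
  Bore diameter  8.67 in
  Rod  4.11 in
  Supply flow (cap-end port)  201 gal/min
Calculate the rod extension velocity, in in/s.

Cap-side area A_cap = π/4 × (8.67 in)² = 59.04 in^2
v = Q / A

v ≈ 13.1 in/s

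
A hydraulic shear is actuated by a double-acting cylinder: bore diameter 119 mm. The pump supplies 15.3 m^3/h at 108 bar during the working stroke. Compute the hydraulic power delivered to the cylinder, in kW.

Hydraulic power = P × Q

W ≈ 45.9 kW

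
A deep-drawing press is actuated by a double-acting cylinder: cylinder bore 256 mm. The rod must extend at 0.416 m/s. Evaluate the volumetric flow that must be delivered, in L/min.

Cap-side area A_cap = π/4 × (256 mm)² = 51470 mm^2
Q = A × v

Q ≈ 1280 L/min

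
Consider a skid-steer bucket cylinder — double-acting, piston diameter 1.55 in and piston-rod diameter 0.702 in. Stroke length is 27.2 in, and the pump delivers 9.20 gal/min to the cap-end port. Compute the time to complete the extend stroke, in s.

t ≈ 1.45 s

Cap-side area A_cap = π/4 × (1.55 in)² = 1.887 in^2
Swept volume V = A × L; t = V / Q = A·L / Q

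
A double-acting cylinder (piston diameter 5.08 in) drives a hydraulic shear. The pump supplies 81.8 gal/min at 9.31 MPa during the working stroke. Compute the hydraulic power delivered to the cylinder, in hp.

Hydraulic power = P × Q

W ≈ 64.4 hp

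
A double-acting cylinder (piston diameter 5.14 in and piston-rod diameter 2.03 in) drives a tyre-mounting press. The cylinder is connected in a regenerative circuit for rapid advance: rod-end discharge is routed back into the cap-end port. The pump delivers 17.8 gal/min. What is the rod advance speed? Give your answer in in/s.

v ≈ 21.2 in/s

In regeneration the rod-end outflow joins the pump flow into the cap end, so the net volume the pump must supply per unit advance equals the rod cross-section area.
Rod cross-section A_rod = π/4 × (2.03 in)² = 3.237 in^2
v = Q_pump / A_rod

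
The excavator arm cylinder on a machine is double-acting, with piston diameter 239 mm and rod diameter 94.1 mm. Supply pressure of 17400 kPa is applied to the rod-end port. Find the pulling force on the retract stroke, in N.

Rod-side annular area A_ann = π/4 × (239² − 94.1²) = 37910 mm^2
On retraction the pressure acts on the annular area (bore minus rod).
F = P × A_ann

F ≈ 6.60e5 N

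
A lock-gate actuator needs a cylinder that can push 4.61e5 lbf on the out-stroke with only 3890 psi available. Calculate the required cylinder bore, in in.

Extension force acts on the full piston face: F = P × (π/4)D².
D = √(4F / (πP)) = √(4 × 4.61e5 lbf / (π × 3890 psi))

D ≈ 12.3 in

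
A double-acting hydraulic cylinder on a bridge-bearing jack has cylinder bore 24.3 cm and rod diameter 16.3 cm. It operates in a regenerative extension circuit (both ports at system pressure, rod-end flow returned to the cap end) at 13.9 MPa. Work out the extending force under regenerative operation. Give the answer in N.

F ≈ 2.90e5 N

With equal pressure on both faces, forces on the annular region cancel; the net push is pressure × rod cross-section.
Rod cross-section A_rod = π/4 × (16.3 cm)² = 208.7 cm^2
F = P × A_rod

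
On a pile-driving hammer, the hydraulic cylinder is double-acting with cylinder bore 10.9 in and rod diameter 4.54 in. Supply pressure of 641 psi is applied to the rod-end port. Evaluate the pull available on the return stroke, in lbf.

Rod-side annular area A_ann = π/4 × (10.9² − 4.54²) = 77.12 in^2
On retraction the pressure acts on the annular area (bore minus rod).
F = P × A_ann

F ≈ 49400 lbf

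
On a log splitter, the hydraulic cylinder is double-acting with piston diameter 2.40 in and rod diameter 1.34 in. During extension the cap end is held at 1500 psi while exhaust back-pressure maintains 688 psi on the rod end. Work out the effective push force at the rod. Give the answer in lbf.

Cap-side area A_cap = π/4 × (2.40 in)² = 4.524 in^2
Rod-side annular area A_ann = π/4 × (2.40² − 1.34²) = 3.114 in^2
Net thrust = P_cap·A_cap − P_rod·A_ann = 6786 lbf − 2142 lbf

F ≈ 4640 lbf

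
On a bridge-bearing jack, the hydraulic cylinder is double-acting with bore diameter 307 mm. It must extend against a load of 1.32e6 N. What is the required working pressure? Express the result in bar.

P ≈ 178 bar

Cap-side area A_cap = π/4 × (307 mm)² = 74020 mm^2
P = F / A = 1.32e6 N / A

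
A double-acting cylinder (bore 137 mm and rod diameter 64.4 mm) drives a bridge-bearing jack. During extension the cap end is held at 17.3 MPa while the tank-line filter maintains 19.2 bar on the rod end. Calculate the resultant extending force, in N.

F ≈ 2.33e5 N

Cap-side area A_cap = π/4 × (137 mm)² = 14740 mm^2
Rod-side annular area A_ann = π/4 × (137² − 64.4²) = 11480 mm^2
Net thrust = P_cap·A_cap − P_rod·A_ann = 2.550e5 N − 22050 N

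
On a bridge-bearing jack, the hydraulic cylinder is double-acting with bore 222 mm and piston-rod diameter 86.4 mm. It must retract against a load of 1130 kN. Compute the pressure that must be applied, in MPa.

Rod-side annular area A_ann = π/4 × (222² − 86.4²) = 32840 mm^2
Retraction: pressure acts on the annular area.
P = F / A = 1130 kN / A

P ≈ 34.4 MPa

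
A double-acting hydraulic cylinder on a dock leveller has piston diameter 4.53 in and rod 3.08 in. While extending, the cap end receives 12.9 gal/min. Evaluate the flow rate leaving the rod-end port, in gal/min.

Q_out ≈ 6.94 gal/min

Cap-side area A_cap = π/4 × (4.53 in)² = 16.12 in^2
Rod-side annular area A_ann = π/4 × (4.53² − 3.08²) = 8.666 in^2
Piston speed v = Q_in/A_cap; rod-end outflow Q_out = v × A_ann = Q_in × A_ann/A_cap.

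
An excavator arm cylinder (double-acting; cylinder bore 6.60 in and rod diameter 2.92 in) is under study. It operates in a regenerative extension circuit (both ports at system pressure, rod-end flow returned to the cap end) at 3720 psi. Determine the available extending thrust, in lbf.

F ≈ 24900 lbf

With equal pressure on both faces, forces on the annular region cancel; the net push is pressure × rod cross-section.
Rod cross-section A_rod = π/4 × (2.92 in)² = 6.697 in^2
F = P × A_rod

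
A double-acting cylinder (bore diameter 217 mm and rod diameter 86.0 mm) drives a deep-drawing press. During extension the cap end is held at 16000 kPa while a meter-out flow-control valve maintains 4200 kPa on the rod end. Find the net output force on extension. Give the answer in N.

F ≈ 4.61e5 N

Cap-side area A_cap = π/4 × (217 mm)² = 36980 mm^2
Rod-side annular area A_ann = π/4 × (217² − 86.0²) = 31170 mm^2
Net thrust = P_cap·A_cap − P_rod·A_ann = 5.917e5 N − 1.309e5 N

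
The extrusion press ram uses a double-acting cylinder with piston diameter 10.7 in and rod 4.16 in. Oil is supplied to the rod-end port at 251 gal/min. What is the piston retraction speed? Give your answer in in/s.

Rod-side annular area A_ann = π/4 × (10.7² − 4.16²) = 76.33 in^2
Flow into the rod-end port fills the annular volume.
v = Q / A

v ≈ 12.7 in/s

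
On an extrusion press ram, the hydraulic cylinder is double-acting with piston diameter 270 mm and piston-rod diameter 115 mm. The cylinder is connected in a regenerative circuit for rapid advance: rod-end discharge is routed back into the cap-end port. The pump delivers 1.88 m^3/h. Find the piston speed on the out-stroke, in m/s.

In regeneration the rod-end outflow joins the pump flow into the cap end, so the net volume the pump must supply per unit advance equals the rod cross-section area.
Rod cross-section A_rod = π/4 × (115 mm)² = 10390 mm^2
v = Q_pump / A_rod

v ≈ 0.0503 m/s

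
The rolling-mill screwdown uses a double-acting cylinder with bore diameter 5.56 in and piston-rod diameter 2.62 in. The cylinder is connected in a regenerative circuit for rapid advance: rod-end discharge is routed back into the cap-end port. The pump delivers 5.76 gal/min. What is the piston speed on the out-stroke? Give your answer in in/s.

In regeneration the rod-end outflow joins the pump flow into the cap end, so the net volume the pump must supply per unit advance equals the rod cross-section area.
Rod cross-section A_rod = π/4 × (2.62 in)² = 5.391 in^2
v = Q_pump / A_rod

v ≈ 4.11 in/s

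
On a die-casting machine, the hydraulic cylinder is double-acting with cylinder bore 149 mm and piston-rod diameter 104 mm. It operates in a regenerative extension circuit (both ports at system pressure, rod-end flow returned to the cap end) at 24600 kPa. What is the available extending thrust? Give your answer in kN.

With equal pressure on both faces, forces on the annular region cancel; the net push is pressure × rod cross-section.
Rod cross-section A_rod = π/4 × (104 mm)² = 8495 mm^2
F = P × A_rod

F ≈ 209 kN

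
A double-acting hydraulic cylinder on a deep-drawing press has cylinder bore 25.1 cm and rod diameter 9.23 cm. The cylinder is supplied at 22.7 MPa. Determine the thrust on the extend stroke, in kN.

F ≈ 1120 kN

Cap-side area A_cap = π/4 × (25.1 cm)² = 494.8 cm^2
F = P × A_cap = 22.7 MPa × A_cap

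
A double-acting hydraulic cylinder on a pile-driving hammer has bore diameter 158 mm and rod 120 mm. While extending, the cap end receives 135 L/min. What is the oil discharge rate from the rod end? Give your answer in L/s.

Cap-side area A_cap = π/4 × (158 mm)² = 19610 mm^2
Rod-side annular area A_ann = π/4 × (158² − 120²) = 8297 mm^2
Piston speed v = Q_in/A_cap; rod-end outflow Q_out = v × A_ann = Q_in × A_ann/A_cap.

Q_out ≈ 0.952 L/s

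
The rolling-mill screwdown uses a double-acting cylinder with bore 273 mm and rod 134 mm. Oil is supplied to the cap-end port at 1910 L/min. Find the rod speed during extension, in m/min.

v ≈ 32.6 m/min

Cap-side area A_cap = π/4 × (273 mm)² = 58530 mm^2
v = Q / A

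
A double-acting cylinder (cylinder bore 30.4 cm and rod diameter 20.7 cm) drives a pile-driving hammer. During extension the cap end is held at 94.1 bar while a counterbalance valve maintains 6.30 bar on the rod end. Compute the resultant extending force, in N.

F ≈ 6.58e5 N

Cap-side area A_cap = π/4 × (30.4 cm)² = 725.8 cm^2
Rod-side annular area A_ann = π/4 × (30.4² − 20.7²) = 389.3 cm^2
Net thrust = P_cap·A_cap − P_rod·A_ann = 6.830e5 N − 24530 N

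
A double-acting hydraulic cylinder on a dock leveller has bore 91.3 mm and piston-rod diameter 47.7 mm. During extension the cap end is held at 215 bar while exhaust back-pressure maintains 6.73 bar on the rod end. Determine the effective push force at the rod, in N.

Cap-side area A_cap = π/4 × (91.3 mm)² = 6547 mm^2
Rod-side annular area A_ann = π/4 × (91.3² − 47.7²) = 4760 mm^2
Net thrust = P_cap·A_cap − P_rod·A_ann = 1.408e5 N − 3203 N

F ≈ 1.38e5 N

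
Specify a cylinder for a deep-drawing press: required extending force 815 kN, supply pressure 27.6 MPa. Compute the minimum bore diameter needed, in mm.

D ≈ 194 mm

Extension force acts on the full piston face: F = P × (π/4)D².
D = √(4F / (πP)) = √(4 × 815 kN / (π × 27.6 MPa))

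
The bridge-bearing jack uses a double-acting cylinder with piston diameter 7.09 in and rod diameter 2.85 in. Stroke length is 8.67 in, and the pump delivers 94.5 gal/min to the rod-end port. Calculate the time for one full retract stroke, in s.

Rod-side annular area A_ann = π/4 × (7.09² − 2.85²) = 33.10 in^2
Swept volume V = A × L; t = V / Q = A·L / Q

t ≈ 0.789 s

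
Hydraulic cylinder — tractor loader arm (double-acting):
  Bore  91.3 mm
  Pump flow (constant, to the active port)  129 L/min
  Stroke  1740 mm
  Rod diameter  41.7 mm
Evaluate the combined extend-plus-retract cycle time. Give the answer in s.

t ≈ 9.49 s

Cap-side area A_cap = π/4 × (91.3 mm)² = 6547 mm^2
Rod-side annular area A_ann = π/4 × (91.3² − 41.7²) = 5181 mm^2
t_ext = A_cap·L/Q = 5.298 s
t_ret = A_ann·L/Q = 4.193 s
t_cycle = t_ext + t_ret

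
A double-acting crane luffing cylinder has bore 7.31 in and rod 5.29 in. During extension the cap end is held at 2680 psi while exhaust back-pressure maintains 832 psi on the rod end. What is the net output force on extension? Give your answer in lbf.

Cap-side area A_cap = π/4 × (7.31 in)² = 41.97 in^2
Rod-side annular area A_ann = π/4 × (7.31² − 5.29²) = 19.99 in^2
Net thrust = P_cap·A_cap − P_rod·A_ann = 1.125e5 lbf − 16630 lbf

F ≈ 95800 lbf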